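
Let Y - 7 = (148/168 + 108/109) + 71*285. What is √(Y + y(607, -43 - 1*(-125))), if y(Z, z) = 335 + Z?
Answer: √444015280338/4578 ≈ 145.55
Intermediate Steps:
Y = 92676445/4578 (Y = 7 + ((148/168 + 108/109) + 71*285) = 7 + ((148*(1/168) + 108*(1/109)) + 20235) = 7 + ((37/42 + 108/109) + 20235) = 7 + (8569/4578 + 20235) = 7 + 92644399/4578 = 92676445/4578 ≈ 20244.)
√(Y + y(607, -43 - 1*(-125))) = √(92676445/4578 + (335 + 607)) = √(92676445/4578 + 942) = √(96988921/4578) = √444015280338/4578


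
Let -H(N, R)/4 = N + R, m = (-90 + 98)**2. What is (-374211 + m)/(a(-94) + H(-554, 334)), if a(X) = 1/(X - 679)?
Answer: -289215631/680239 ≈ -425.17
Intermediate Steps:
m = 64 (m = 8**2 = 64)
a(X) = 1/(-679 + X)
H(N, R) = -4*N - 4*R (H(N, R) = -4*(N + R) = -4*N - 4*R)
(-374211 + m)/(a(-94) + H(-554, 334)) = (-374211 + 64)/(1/(-679 - 94) + (-4*(-554) - 4*334)) = -374147/(1/(-773) + (2216 - 1336)) = -374147/(-1/773 + 880) = -374147/680239/773 = -374147*773/680239 = -289215631/680239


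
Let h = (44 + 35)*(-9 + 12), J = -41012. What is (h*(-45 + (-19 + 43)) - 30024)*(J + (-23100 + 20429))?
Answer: 1528948683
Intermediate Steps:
h = 237 (h = 79*3 = 237)
(h*(-45 + (-19 + 43)) - 30024)*(J + (-23100 + 20429)) = (237*(-45 + (-19 + 43)) - 30024)*(-41012 + (-23100 + 20429)) = (237*(-45 + 24) - 30024)*(-41012 - 2671) = (237*(-21) - 30024)*(-43683) = (-4977 - 30024)*(-43683) = -35001*(-43683) = 1528948683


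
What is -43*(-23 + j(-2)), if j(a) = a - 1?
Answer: 1118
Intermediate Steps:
j(a) = -1 + a
-43*(-23 + j(-2)) = -43*(-23 + (-1 - 2)) = -43*(-23 - 3) = -43*(-26) = 1118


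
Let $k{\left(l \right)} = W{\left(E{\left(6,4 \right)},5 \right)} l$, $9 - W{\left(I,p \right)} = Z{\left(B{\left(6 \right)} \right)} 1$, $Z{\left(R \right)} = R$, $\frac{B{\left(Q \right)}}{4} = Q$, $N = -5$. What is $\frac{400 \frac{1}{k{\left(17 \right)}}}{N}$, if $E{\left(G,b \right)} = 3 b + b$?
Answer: $\frac{16}{51} \approx 0.31373$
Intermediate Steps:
$E{\left(G,b \right)} = 4 b$
$B{\left(Q \right)} = 4 Q$
$W{\left(I,p \right)} = -15$ ($W{\left(I,p \right)} = 9 - 4 \cdot 6 \cdot 1 = 9 - 24 \cdot 1 = 9 - 24 = -15$)
$k{\left(l \right)} = - 15 l$
$\frac{400 \frac{1}{k{\left(17 \right)}}}{N} = \frac{400 \frac{1}{\left(-15\right) 17}}{-5} = \frac{400}{-255} \left(- \frac{1}{5}\right) = 400 \left(- \frac{1}{255}\right) \left(- \frac{1}{5}\right) = \left(- \frac{80}{51}\right) \left(- \frac{1}{5}\right) = \frac{16}{51}$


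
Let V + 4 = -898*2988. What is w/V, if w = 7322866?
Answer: -3661433/1341614 ≈ -2.7291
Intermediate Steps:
V = -2683228 (V = -4 - 898*2988 = -4 - 2683224 = -2683228)
w/V = 7322866/(-2683228) = 7322866*(-1/2683228) = -3661433/1341614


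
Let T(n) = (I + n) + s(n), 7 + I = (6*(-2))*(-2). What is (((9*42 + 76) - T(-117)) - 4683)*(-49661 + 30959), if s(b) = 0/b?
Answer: 77220558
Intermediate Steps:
s(b) = 0
I = 17 (I = -7 + (6*(-2))*(-2) = -7 - 12*(-2) = -7 + 24 = 17)
T(n) = 17 + n (T(n) = (17 + n) + 0 = 17 + n)
(((9*42 + 76) - T(-117)) - 4683)*(-49661 + 30959) = (((9*42 + 76) - (17 - 117)) - 4683)*(-49661 + 30959) = (((378 + 76) - 1*(-100)) - 4683)*(-18702) = ((454 + 100) - 4683)*(-18702) = (554 - 4683)*(-18702) = -4129*(-18702) = 77220558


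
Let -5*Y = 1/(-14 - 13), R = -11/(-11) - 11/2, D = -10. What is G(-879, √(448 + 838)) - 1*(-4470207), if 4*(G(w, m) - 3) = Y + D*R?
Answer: 603479869/135 ≈ 4.4702e+6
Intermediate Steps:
R = -9/2 (R = -11*(-1/11) - 11*½ = 1 - 11/2 = -9/2 ≈ -4.5000)
Y = 1/135 (Y = -1/(5*(-14 - 13)) = -⅕/(-27) = -⅕*(-1/27) = 1/135 ≈ 0.0074074)
G(w, m) = 1924/135 (G(w, m) = 3 + (1/135 - 10*(-9/2))/4 = 3 + (1/135 + 45)/4 = 3 + (¼)*(6076/135) = 3 + 1519/135 = 1924/135)
G(-879, √(448 + 838)) - 1*(-4470207) = 1924/135 - 1*(-4470207) = 1924/135 + 4470207 = 603479869/135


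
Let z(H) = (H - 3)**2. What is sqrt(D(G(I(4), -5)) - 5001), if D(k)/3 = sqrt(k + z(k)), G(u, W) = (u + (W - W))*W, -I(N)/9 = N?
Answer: sqrt(-5001 + 27*sqrt(389)) ≈ 66.847*I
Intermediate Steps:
z(H) = (-3 + H)**2
I(N) = -9*N
G(u, W) = W*u (G(u, W) = (u + 0)*W = u*W = W*u)
D(k) = 3*sqrt(k + (-3 + k)**2)
sqrt(D(G(I(4), -5)) - 5001) = sqrt(3*sqrt(-(-45)*4 + (-3 - (-45)*4)**2) - 5001) = sqrt(3*sqrt(-5*(-36) + (-3 - 5*(-36))**2) - 5001) = sqrt(3*sqrt(180 + (-3 + 180)**2) - 5001) = sqrt(3*sqrt(180 + 177**2) - 5001) = sqrt(3*sqrt(180 + 31329) - 5001) = sqrt(3*sqrt(31509) - 5001) = sqrt(3*(9*sqrt(389)) - 5001) = sqrt(27*sqrt(389) - 5001) = sqrt(-5001 + 27*sqrt(389))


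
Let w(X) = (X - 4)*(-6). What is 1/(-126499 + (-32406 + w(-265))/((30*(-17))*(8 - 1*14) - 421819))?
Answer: -418759/52972563949 ≈ -7.9052e-6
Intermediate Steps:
w(X) = 24 - 6*X (w(X) = (-4 + X)*(-6) = 24 - 6*X)
1/(-126499 + (-32406 + w(-265))/((30*(-17))*(8 - 1*14) - 421819)) = 1/(-126499 + (-32406 + (24 - 6*(-265)))/((30*(-17))*(8 - 1*14) - 421819)) = 1/(-126499 + (-32406 + (24 + 1590))/(-510*(8 - 14) - 421819)) = 1/(-126499 + (-32406 + 1614)/(-510*(-6) - 421819)) = 1/(-126499 - 30792/(3060 - 421819)) = 1/(-126499 - 30792/(-418759)) = 1/(-126499 - 30792*(-1/418759)) = 1/(-126499 + 30792/418759) = 1/(-52972563949/418759) = -418759/52972563949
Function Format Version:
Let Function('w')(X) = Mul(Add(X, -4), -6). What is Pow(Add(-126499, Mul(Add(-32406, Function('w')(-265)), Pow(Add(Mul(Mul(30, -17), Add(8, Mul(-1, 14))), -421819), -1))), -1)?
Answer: Rational(-418759, 52972563949) ≈ -7.9052e-6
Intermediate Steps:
Function('w')(X) = Add(24, Mul(-6, X)) (Function('w')(X) = Mul(Add(-4, X), -6) = Add(24, Mul(-6, X)))
Pow(Add(-126499, Mul(Add(-32406, Function('w')(-265)), Pow(Add(Mul(Mul(30, -17), Add(8, Mul(-1, 14))), -421819), -1))), -1) = Pow(Add(-126499, Mul(Add(-32406, Add(24, Mul(-6, -265))), Pow(Add(Mul(Mul(30, -17), Add(8, Mul(-1, 14))), -421819), -1))), -1) = Pow(Add(-126499, Mul(Add(-32406, Add(24, 1590)), Pow(Add(Mul(-510, Add(8, -14)), -421819), -1))), -1) = Pow(Add(-126499, Mul(Add(-32406, 1614), Pow(Add(Mul(-510, -6), -421819), -1))), -1) = Pow(Add(-126499, Mul(-30792, Pow(Add(3060, -421819), -1))), -1) = Pow(Add(-126499, Mul(-30792, Pow(-418759, -1))), -1) = Pow(Add(-126499, Mul(-30792, Rational(-1, 418759))), -1) = Pow(Add(-126499, Rational(30792, 418759)), -1) = Pow(Rational(-52972563949, 418759), -1) = Rational(-418759, 52972563949)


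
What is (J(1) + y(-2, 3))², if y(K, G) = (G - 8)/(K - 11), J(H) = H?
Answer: 324/169 ≈ 1.9172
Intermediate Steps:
y(K, G) = (-8 + G)/(-11 + K)
(J(1) + y(-2, 3))² = (1 + (-8 + 3)/(-11 - 2))² = (1 - 5/(-13))² = (1 - 1/13*(-5))² = (1 + 5/13)² = (18/13)² = 324/169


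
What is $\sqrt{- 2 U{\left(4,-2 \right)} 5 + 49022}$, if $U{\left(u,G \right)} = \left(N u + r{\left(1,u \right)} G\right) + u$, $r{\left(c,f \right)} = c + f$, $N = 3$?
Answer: $\sqrt{48962} \approx 221.27$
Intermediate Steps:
$U{\left(u,G \right)} = 4 u + G \left(1 + u\right)$ ($U{\left(u,G \right)} = \left(3 u + \left(1 + u\right) G\right) + u = \left(3 u + G \left(1 + u\right)\right) + u = 4 u + G \left(1 + u\right)$)
$\sqrt{- 2 U{\left(4,-2 \right)} 5 + 49022} = \sqrt{- 2 \left(4 \cdot 4 - 2 \left(1 + 4\right)\right) 5 + 49022} = \sqrt{- 2 \left(16 - 10\right) 5 + 49022} = \sqrt{\left(-2\right) 6 \cdot 5 + 49022} = \sqrt{\left(-12\right) 5 + 49022} = \sqrt{-60 + 49022} = \sqrt{48962}$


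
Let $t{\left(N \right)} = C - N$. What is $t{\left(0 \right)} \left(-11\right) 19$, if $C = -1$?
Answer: $209$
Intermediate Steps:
$t{\left(N \right)} = -1 - N$
$t{\left(0 \right)} \left(-11\right) 19 = \left(-1 - 0\right) \left(-11\right) 19 = \left(-1 + 0\right) \left(-11\right) 19 = \left(-1\right) \left(-11\right) 19 = 11 \cdot 19 = 209$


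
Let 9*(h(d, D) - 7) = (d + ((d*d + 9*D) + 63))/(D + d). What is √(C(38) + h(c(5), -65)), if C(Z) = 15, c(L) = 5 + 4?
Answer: 4*√70/7 ≈ 4.7809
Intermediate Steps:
c(L) = 9
h(d, D) = 7 + (63 + d + d² + 9*D)/(9*(D + d)) (h(d, D) = 7 + ((d + ((d*d + 9*D) + 63))/(D + d))/9 = 7 + ((d + ((d² + 9*D) + 63))/(D + d))/9 = 7 + ((d + (63 + d² + 9*D))/(D + d))/9 = 7 + ((63 + d + d² + 9*D)/(D + d))/9 = 7 + (63 + d + d² + 9*D)/(9*(D + d)))
√(C(38) + h(c(5), -65)) = √(15 + (63 + 9² + 64*9 + 72*(-65))/(9*(-65 + 9))) = √(15 + (⅑)*(63 + 81 + 576 - 4680)/(-56)) = √(15 + (⅑)*(-1/56)*(-3960)) = √(15 + 55/7) = √(160/7) = 4*√70/7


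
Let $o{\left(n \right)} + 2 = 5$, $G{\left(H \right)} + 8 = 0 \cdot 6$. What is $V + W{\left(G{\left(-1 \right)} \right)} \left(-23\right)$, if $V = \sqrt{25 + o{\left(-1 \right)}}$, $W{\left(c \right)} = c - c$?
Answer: $2 \sqrt{7} \approx 5.2915$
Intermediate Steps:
$G{\left(H \right)} = -8$ ($G{\left(H \right)} = -8 + 0 \cdot 6 = -8 + 0 = -8$)
$o{\left(n \right)} = 3$ ($o{\left(n \right)} = -2 + 5 = 3$)
$W{\left(c \right)} = 0$
$V = 2 \sqrt{7}$ ($V = \sqrt{25 + 3} = \sqrt{28} = 2 \sqrt{7} \approx 5.2915$)
$V + W{\left(G{\left(-1 \right)} \right)} \left(-23\right) = 2 \sqrt{7} + 0 \left(-23\right) = 2 \sqrt{7} + 0 = 2 \sqrt{7}$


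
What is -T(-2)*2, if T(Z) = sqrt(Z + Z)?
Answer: -4*I ≈ -4.0*I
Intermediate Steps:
T(Z) = sqrt(2)*sqrt(Z) (T(Z) = sqrt(2*Z) = sqrt(2)*sqrt(Z))
-T(-2)*2 = -sqrt(2)*sqrt(-2)*2 = -sqrt(2)*I*sqrt(2)*2 = -2*I*2 = -4*I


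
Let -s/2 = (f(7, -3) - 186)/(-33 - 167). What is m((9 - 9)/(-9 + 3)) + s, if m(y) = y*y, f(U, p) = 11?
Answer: -7/4 ≈ -1.7500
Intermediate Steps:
s = -7/4 (s = -2*(11 - 186)/(-33 - 167) = -(-350)/(-200) = -(-350)*(-1)/200 = -2*7/8 = -7/4 ≈ -1.7500)
m(y) = y²
m((9 - 9)/(-9 + 3)) + s = ((9 - 9)/(-9 + 3))² - 7/4 = (0/(-6))² - 7/4 = (0*(-⅙))² - 7/4 = 0² - 7/4 = 0 - 7/4 = -7/4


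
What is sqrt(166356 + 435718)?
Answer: sqrt(602074) ≈ 775.93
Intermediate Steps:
sqrt(166356 + 435718) = sqrt(602074)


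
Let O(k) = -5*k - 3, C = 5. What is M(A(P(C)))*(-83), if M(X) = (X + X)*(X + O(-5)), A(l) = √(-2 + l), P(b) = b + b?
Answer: -1328 - 7304*√2 ≈ -11657.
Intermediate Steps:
P(b) = 2*b
O(k) = -3 - 5*k
M(X) = 2*X*(22 + X) (M(X) = (X + X)*(X + (-3 - 5*(-5))) = (2*X)*(X + (-3 + 25)) = (2*X)*(X + 22) = (2*X)*(22 + X) = 2*X*(22 + X))
M(A(P(C)))*(-83) = (2*√(-2 + 2*5)*(22 + √(-2 + 2*5)))*(-83) = (2*√(-2 + 10)*(22 + √(-2 + 10)))*(-83) = (2*√8*(22 + √8))*(-83) = (2*(2*√2)*(22 + 2*√2))*(-83) = (4*√2*(22 + 2*√2))*(-83) = -332*√2*(22 + 2*√2)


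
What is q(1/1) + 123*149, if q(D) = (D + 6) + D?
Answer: 18335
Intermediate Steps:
q(D) = 6 + 2*D (q(D) = (6 + D) + D = 6 + 2*D)
q(1/1) + 123*149 = (6 + 2/1) + 123*149 = (6 + 2*1) + 18327 = (6 + 2) + 18327 = 8 + 18327 = 18335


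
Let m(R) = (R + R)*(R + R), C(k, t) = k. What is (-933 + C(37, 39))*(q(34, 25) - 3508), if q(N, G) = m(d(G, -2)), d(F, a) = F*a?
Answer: -5816832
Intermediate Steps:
m(R) = 4*R**2 (m(R) = (2*R)*(2*R) = 4*R**2)
q(N, G) = 16*G**2 (q(N, G) = 4*(G*(-2))**2 = 4*(-2*G)**2 = 4*(4*G**2) = 16*G**2)
(-933 + C(37, 39))*(q(34, 25) - 3508) = (-933 + 37)*(16*25**2 - 3508) = -896*(16*625 - 3508) = -896*(10000 - 3508) = -896*6492 = -5816832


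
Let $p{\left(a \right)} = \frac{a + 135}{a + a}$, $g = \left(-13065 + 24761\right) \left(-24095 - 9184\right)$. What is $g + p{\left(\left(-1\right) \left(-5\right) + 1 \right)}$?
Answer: $- \frac{1556924689}{4} \approx -3.8923 \cdot 10^{8}$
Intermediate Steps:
$g = -389231184$ ($g = 11696 \left(-33279\right) = -389231184$)
$p{\left(a \right)} = \frac{135 + a}{2 a}$
$g + p{\left(\left(-1\right) \left(-5\right) + 1 \right)} = -389231184 + \frac{135 + \left(\left(-1\right) \left(-5\right) + 1\right)}{2 \left(\left(-1\right) \left(-5\right) + 1\right)} = -389231184 + \frac{135 + \left(5 + 1\right)}{2 \left(5 + 1\right)} = -389231184 + \frac{135 + 6}{2 \cdot 6} = -389231184 + \frac{1}{2} \cdot \frac{1}{6} \cdot 141 = -389231184 + \frac{47}{4} = - \frac{1556924689}{4}$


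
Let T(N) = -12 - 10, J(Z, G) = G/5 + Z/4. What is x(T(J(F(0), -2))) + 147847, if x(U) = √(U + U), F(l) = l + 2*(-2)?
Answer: 147847 + 2*I*√11 ≈ 1.4785e+5 + 6.6332*I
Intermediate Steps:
F(l) = -4 + l (F(l) = l - 4 = -4 + l)
J(Z, G) = Z/4 + G/5 (J(Z, G) = G*(⅕) + Z*(¼) = G/5 + Z/4 = Z/4 + G/5)
T(N) = -22
x(U) = √2*√U (x(U) = √(2*U) = √2*√U)
x(T(J(F(0), -2))) + 147847 = √2*√(-22) + 147847 = √2*(I*√22) + 147847 = 2*I*√11 + 147847 = 147847 + 2*I*√11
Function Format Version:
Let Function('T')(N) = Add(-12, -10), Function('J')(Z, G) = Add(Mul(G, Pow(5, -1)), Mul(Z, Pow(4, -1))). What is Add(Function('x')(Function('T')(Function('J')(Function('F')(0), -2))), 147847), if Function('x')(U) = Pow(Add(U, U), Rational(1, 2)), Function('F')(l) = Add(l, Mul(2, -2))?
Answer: Add(147847, Mul(2, I, Pow(11, Rational(1, 2)))) ≈ Add(1.4785e+5, Mul(6.6332, I))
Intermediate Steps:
Function('F')(l) = Add(-4, l) (Function('F')(l) = Add(l, -4) = Add(-4, l))
Function('J')(Z, G) = Add(Mul(Rational(1, 4), Z), Mul(Rational(1, 5), G)) (Function('J')(Z, G) = Add(Mul(G, Rational(1, 5)), Mul(Z, Rational(1, 4))) = Add(Mul(Rational(1, 5), G), Mul(Rational(1, 4), Z)) = Add(Mul(Rational(1, 4), Z), Mul(Rational(1, 5), G)))
Function('T')(N) = -22
Function('x')(U) = Mul(Pow(2, Rational(1, 2)), Pow(U, Rational(1, 2))) (Function('x')(U) = Pow(Mul(2, U), Rational(1, 2)) = Mul(Pow(2, Rational(1, 2)), Pow(U, Rational(1, 2))))
Add(Function('x')(Function('T')(Function('J')(Function('F')(0), -2))), 147847) = Add(Mul(Pow(2, Rational(1, 2)), Pow(-22, Rational(1, 2))), 147847) = Add(Mul(Pow(2, Rational(1, 2)), Mul(I, Pow(22, Rational(1, 2)))), 147847) = Add(Mul(2, I, Pow(11, Rational(1, 2))), 147847) = Add(147847, Mul(2, I, Pow(11, Rational(1, 2))))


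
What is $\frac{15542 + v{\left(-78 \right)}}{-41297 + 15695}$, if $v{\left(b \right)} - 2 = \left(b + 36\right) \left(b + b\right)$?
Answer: $- \frac{11048}{12801} \approx -0.86306$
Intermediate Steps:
$v{\left(b \right)} = 2 + 2 b \left(36 + b\right)$ ($v{\left(b \right)} = 2 + \left(b + 36\right) \left(b + b\right) = 2 + \left(36 + b\right) 2 b = 2 + 2 b \left(36 + b\right)$)
$\frac{15542 + v{\left(-78 \right)}}{-41297 + 15695} = \frac{15542 + \left(2 + 2 \left(-78\right)^{2} + 72 \left(-78\right)\right)}{-41297 + 15695} = \frac{15542 + \left(2 + 2 \cdot 6084 - 5616\right)}{-25602} = \left(15542 + \left(2 + 12168 - 5616\right)\right) \left(- \frac{1}{25602}\right) = \left(15542 + 6554\right) \left(- \frac{1}{25602}\right) = 22096 \left(- \frac{1}{25602}\right) = - \frac{11048}{12801}$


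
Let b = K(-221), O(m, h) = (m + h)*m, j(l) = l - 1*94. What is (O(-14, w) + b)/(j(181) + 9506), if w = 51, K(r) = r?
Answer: -739/9593 ≈ -0.077035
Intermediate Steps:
j(l) = -94 + l (j(l) = l - 94 = -94 + l)
O(m, h) = m*(h + m) (O(m, h) = (h + m)*m = m*(h + m))
b = -221
(O(-14, w) + b)/(j(181) + 9506) = (-14*(51 - 14) - 221)/((-94 + 181) + 9506) = (-14*37 - 221)/(87 + 9506) = (-518 - 221)/9593 = -739*1/9593 = -739/9593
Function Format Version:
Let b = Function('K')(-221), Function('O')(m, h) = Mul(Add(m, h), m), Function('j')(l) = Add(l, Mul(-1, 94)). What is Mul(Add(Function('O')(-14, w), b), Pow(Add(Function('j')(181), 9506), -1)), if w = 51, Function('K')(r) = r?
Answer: Rational(-739, 9593) ≈ -0.077035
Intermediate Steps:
Function('j')(l) = Add(-94, l) (Function('j')(l) = Add(l, -94) = Add(-94, l))
Function('O')(m, h) = Mul(m, Add(h, m)) (Function('O')(m, h) = Mul(Add(h, m), m) = Mul(m, Add(h, m)))
b = -221
Mul(Add(Function('O')(-14, w), b), Pow(Add(Function('j')(181), 9506), -1)) = Mul(Add(Mul(-14, Add(51, -14)), -221), Pow(Add(Add(-94, 181), 9506), -1)) = Mul(Add(Mul(-14, 37), -221), Pow(Add(87, 9506), -1)) = Mul(Add(-518, -221), Pow(9593, -1)) = Mul(-739, Rational(1, 9593)) = Rational(-739, 9593)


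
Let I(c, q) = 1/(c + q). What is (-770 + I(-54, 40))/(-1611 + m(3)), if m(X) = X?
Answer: 10781/22512 ≈ 0.47890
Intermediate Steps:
(-770 + I(-54, 40))/(-1611 + m(3)) = (-770 + 1/(-54 + 40))/(-1611 + 3) = (-770 + 1/(-14))/(-1608) = (-770 - 1/14)*(-1/1608) = -10781/14*(-1/1608) = 10781/22512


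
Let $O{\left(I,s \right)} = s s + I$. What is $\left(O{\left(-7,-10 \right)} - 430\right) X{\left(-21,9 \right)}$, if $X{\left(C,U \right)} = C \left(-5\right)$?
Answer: $-35385$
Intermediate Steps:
$X{\left(C,U \right)} = - 5 C$
$O{\left(I,s \right)} = I + s^{2}$ ($O{\left(I,s \right)} = s^{2} + I = I + s^{2}$)
$\left(O{\left(-7,-10 \right)} - 430\right) X{\left(-21,9 \right)} = \left(\left(-7 + \left(-10\right)^{2}\right) - 430\right) \left(\left(-5\right) \left(-21\right)\right) = \left(\left(-7 + 100\right) - 430\right) 105 = \left(93 - 430\right) 105 = \left(-337\right) 105 = -35385$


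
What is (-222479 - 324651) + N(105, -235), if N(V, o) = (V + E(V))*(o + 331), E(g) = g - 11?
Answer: -528026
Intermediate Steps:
E(g) = -11 + g
N(V, o) = (-11 + 2*V)*(331 + o) (N(V, o) = (V + (-11 + V))*(o + 331) = (-11 + 2*V)*(331 + o))
(-222479 - 324651) + N(105, -235) = (-222479 - 324651) + (-3641 + 662*105 + 105*(-235) - 235*(-11 + 105)) = -547130 + (-3641 + 69510 - 24675 - 235*94) = -547130 + (-3641 + 69510 - 24675 - 22090) = -547130 + 19104 = -528026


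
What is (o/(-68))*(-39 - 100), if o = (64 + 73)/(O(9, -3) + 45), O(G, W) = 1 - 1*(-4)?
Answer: 19043/3400 ≈ 5.6009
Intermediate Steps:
O(G, W) = 5 (O(G, W) = 1 + 4 = 5)
o = 137/50 (o = (64 + 73)/(5 + 45) = 137/50 ≈ 2.7400)
(o/(-68))*(-39 - 100) = ((137/50)/(-68))*(-39 - 100) = ((137/50)*(-1/68))*(-139) = -137/3400*(-139) = 19043/3400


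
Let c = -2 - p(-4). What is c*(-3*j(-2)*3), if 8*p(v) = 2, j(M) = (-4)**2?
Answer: 324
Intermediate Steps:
j(M) = 16
p(v) = 1/4 (p(v) = (1/8)*2 = 1/4)
c = -9/4 (c = -2 - 1*1/4 = -2 - 1/4 = -9/4 ≈ -2.2500)
c*(-3*j(-2)*3) = -9*(-3*16)*3/4 = -(-108)*3 = -9/4*(-144) = 324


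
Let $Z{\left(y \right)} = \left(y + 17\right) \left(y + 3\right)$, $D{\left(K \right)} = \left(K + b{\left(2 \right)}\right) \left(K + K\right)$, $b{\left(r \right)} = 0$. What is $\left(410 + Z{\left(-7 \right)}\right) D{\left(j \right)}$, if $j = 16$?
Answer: $189440$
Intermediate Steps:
$D{\left(K \right)} = 2 K^{2}$ ($D{\left(K \right)} = \left(K + 0\right) \left(K + K\right) = K 2 K = 2 K^{2}$)
$Z{\left(y \right)} = \left(3 + y\right) \left(17 + y\right)$ ($Z{\left(y \right)} = \left(17 + y\right) \left(3 + y\right) = \left(3 + y\right) \left(17 + y\right)$)
$\left(410 + Z{\left(-7 \right)}\right) D{\left(j \right)} = \left(410 + \left(51 + \left(-7\right)^{2} + 20 \left(-7\right)\right)\right) 2 \cdot 16^{2} = \left(410 + \left(51 + 49 - 140\right)\right) 2 \cdot 256 = \left(410 - 40\right) 512 = 370 \cdot 512 = 189440$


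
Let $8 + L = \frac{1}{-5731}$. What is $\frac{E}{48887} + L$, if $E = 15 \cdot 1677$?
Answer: $- \frac{2097256758}{280171397} \approx -7.4856$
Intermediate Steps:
$E = 25155$
$L = - \frac{45849}{5731}$ ($L = -8 + \frac{1}{-5731} = -8 - \frac{1}{5731} = - \frac{45849}{5731} \approx -8.0002$)
$\frac{E}{48887} + L = \frac{25155}{48887} - \frac{45849}{5731} = - \frac{2097256758}{280171397}$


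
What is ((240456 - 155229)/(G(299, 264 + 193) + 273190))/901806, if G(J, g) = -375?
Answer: 28409/82008734630 ≈ 3.4641e-7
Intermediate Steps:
((240456 - 155229)/(G(299, 264 + 193) + 273190))/901806 = ((240456 - 155229)/(-375 + 273190))/901806 = (85227/272815)*(1/901806) = 28409/82008734630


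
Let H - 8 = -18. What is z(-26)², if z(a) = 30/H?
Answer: 9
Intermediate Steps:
H = -10 (H = 8 - 18 = -10)
z(a) = -3 (z(a) = 30/(-10) = 30*(-⅒) = -3)
z(-26)² = (-3)² = 9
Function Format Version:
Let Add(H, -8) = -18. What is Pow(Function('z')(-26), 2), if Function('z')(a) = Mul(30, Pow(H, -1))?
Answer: 9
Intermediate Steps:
H = -10 (H = Add(8, -18) = -10)
Function('z')(a) = -3 (Function('z')(a) = Mul(30, Pow(-10, -1)) = Mul(30, Rational(-1, 10)) = -3)
Pow(Function('z')(-26), 2) = Pow(-3, 2) = 9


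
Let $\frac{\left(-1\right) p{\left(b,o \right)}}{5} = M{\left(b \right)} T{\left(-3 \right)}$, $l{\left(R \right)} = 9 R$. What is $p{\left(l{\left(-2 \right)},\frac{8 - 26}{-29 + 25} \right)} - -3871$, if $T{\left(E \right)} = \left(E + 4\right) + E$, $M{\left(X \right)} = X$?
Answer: $3691$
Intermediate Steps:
$T{\left(E \right)} = 4 + 2 E$ ($T{\left(E \right)} = \left(4 + E\right) + E = 4 + 2 E$)
$p{\left(b,o \right)} = 10 b$ ($p{\left(b,o \right)} = - 5 b \left(4 + 2 \left(-3\right)\right) = - 5 b \left(4 - 6\right) = - 5 b \left(-2\right) = - 5 \left(- 2 b\right) = 10 b$)
$p{\left(l{\left(-2 \right)},\frac{8 - 26}{-29 + 25} \right)} - -3871 = 10 \cdot 9 \left(-2\right) - -3871 = 10 \left(-18\right) + 3871 = -180 + 3871 = 3691$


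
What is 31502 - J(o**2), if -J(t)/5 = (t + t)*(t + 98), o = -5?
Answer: 62252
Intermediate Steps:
J(t) = -10*t*(98 + t) (J(t) = -5*(t + t)*(t + 98) = -5*2*t*(98 + t) = -10*t*(98 + t))
31502 - J(o**2) = 31502 - (-10)*(-5)**2*(98 + (-5)**2) = 31502 - (-10)*25*(98 + 25) = 31502 - (-10)*25*123 = 31502 - 1*(-30750) = 31502 + 30750 = 62252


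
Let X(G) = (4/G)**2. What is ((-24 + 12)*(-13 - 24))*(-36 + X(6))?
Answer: -47360/3 ≈ -15787.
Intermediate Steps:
X(G) = 16/G**2
((-24 + 12)*(-13 - 24))*(-36 + X(6)) = ((-24 + 12)*(-13 - 24))*(-36 + 16/6**2) = (-12*(-37))*(-36 + 16*(1/36)) = 444*(-36 + 4/9) = 444*(-320/9) = -47360/3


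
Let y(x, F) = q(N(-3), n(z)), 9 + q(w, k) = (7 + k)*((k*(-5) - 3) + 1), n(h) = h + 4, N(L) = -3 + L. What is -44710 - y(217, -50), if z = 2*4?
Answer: -43523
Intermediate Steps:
z = 8
n(h) = 4 + h
q(w, k) = -9 + (-2 - 5*k)*(7 + k) (q(w, k) = -9 + (7 + k)*((k*(-5) - 3) + 1) = -9 + (7 + k)*((-5*k - 3) + 1) = -9 + (7 + k)*((-3 - 5*k) + 1) = -9 + (7 + k)*(-2 - 5*k) = -9 + (-2 - 5*k)*(7 + k))
y(x, F) = -1187 (y(x, F) = -23 - 37*(4 + 8) - 5*(4 + 8)² = -23 - 37*12 - 5*12² = -23 - 444 - 5*144 = -23 - 444 - 720 = -1187)
-44710 - y(217, -50) = -44710 - 1*(-1187) = -44710 + 1187 = -43523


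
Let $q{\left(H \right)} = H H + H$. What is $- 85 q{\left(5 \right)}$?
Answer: $-2550$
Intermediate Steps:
$q{\left(H \right)} = H + H^{2}$ ($q{\left(H \right)} = H^{2} + H = H + H^{2}$)
$- 85 q{\left(5 \right)} = - 85 \cdot 5 \left(1 + 5\right) = - 85 \cdot 5 \cdot 6 = \left(-85\right) 30 = -2550$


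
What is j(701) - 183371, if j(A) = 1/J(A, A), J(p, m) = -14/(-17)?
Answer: -2567177/14 ≈ -1.8337e+5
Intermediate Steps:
J(p, m) = 14/17 (J(p, m) = -14*(-1/17) = 14/17)
j(A) = 17/14 (j(A) = 1/(14/17) = 17/14)
j(701) - 183371 = 17/14 - 183371 = -2567177/14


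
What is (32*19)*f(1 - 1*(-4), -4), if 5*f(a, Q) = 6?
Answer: 3648/5 ≈ 729.60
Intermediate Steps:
f(a, Q) = 6/5 (f(a, Q) = (⅕)*6 = 6/5)
(32*19)*f(1 - 1*(-4), -4) = (32*19)*(6/5) = 608*(6/5) = 3648/5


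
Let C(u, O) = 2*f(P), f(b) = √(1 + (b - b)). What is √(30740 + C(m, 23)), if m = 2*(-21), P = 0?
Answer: √30742 ≈ 175.33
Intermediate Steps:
f(b) = 1 (f(b) = √(1 + 0) = √1 = 1)
m = -42
C(u, O) = 2 (C(u, O) = 2*1 = 2)
√(30740 + C(m, 23)) = √(30740 + 2) = √30742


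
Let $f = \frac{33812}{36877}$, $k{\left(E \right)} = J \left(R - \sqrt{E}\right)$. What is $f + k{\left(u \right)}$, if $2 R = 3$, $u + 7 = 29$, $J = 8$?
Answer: $\frac{476336}{36877} - 8 \sqrt{22} \approx -24.606$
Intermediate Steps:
$u = 22$ ($u = -7 + 29 = 22$)
$R = \frac{3}{2}$ ($R = \frac{1}{2} \cdot 3 = \frac{3}{2} \approx 1.5$)
$k{\left(E \right)} = 12 - 8 \sqrt{E}$ ($k{\left(E \right)} = 8 \left(\frac{3}{2} - \sqrt{E}\right) = 12 - 8 \sqrt{E}$)
$f = \frac{33812}{36877}$ ($f = 33812 \cdot \frac{1}{36877} = \frac{33812}{36877} \approx 0.91689$)
$f + k{\left(u \right)} = \frac{33812}{36877} + \left(12 - 8 \sqrt{22}\right) = \frac{476336}{36877} - 8 \sqrt{22}$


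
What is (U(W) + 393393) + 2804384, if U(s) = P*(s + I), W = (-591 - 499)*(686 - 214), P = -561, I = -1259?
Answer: 292527356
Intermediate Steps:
W = -514480 (W = -1090*472 = -514480)
U(s) = 706299 - 561*s (U(s) = -561*(s - 1259) = -561*(-1259 + s) = 706299 - 561*s)
(U(W) + 393393) + 2804384 = ((706299 - 561*(-514480)) + 393393) + 2804384 = ((706299 + 288623280) + 393393) + 2804384 = (289329579 + 393393) + 2804384 = 289722972 + 2804384 = 292527356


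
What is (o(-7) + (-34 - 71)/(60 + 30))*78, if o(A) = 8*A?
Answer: -4459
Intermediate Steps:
(o(-7) + (-34 - 71)/(60 + 30))*78 = (8*(-7) + (-34 - 71)/(60 + 30))*78 = (-56 - 105/90)*78 = (-56 - 105*1/90)*78 = (-56 - 7/6)*78 = -343/6*78 = -4459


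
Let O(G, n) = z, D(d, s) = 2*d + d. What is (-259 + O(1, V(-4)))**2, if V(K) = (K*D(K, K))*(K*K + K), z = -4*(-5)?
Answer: 57121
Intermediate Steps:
D(d, s) = 3*d
z = 20
V(K) = 3*K**2*(K + K**2) (V(K) = (K*(3*K))*(K*K + K) = (3*K**2)*(K**2 + K) = (3*K**2)*(K + K**2) = 3*K**2*(K + K**2))
O(G, n) = 20
(-259 + O(1, V(-4)))**2 = (-259 + 20)**2 = (-239)**2 = 57121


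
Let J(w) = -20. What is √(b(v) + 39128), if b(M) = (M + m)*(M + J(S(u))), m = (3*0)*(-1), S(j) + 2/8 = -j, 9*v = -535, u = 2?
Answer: √3551893/9 ≈ 209.41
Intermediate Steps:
v = -535/9 (v = (⅑)*(-535) = -535/9 ≈ -59.444)
S(j) = -¼ - j
m = 0 (m = 0*(-1) = 0)
b(M) = M*(-20 + M) (b(M) = (M + 0)*(M - 20) = M*(-20 + M))
√(b(v) + 39128) = √(-535*(-20 - 535/9)/9 + 39128) = √(-535/9*(-715/9) + 39128) = √(382525/81 + 39128) = √(3551893/81) = √3551893/9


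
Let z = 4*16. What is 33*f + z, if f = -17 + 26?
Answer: 361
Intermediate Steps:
z = 64
f = 9
33*f + z = 33*9 + 64 = 297 + 64 = 361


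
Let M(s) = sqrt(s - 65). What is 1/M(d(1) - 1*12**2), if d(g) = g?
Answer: -I*sqrt(13)/52 ≈ -0.069337*I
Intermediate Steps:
M(s) = sqrt(-65 + s)
1/M(d(1) - 1*12**2) = 1/(sqrt(-65 + (1 - 1*12**2))) = 1/(sqrt(-65 + (1 - 1*144))) = 1/(sqrt(-65 + (1 - 144))) = 1/(sqrt(-65 - 143)) = 1/(sqrt(-208)) = 1/(4*I*sqrt(13)) = -I*sqrt(13)/52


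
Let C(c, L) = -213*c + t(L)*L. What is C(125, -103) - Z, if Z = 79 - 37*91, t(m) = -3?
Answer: -23028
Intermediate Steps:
C(c, L) = -213*c - 3*L
Z = -3288 (Z = 79 - 3367 = -3288)
C(125, -103) - Z = (-213*125 - 3*(-103)) - 1*(-3288) = (-26625 + 309) + 3288 = -26316 + 3288 = -23028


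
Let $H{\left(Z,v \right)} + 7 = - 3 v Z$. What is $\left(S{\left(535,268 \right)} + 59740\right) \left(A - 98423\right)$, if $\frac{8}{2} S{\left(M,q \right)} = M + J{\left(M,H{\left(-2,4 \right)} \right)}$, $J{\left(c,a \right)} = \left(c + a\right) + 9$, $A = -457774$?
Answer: $-33379606758$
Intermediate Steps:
$H{\left(Z,v \right)} = -7 - 3 Z v$ ($H{\left(Z,v \right)} = -7 + - 3 v Z = -7 - 3 Z v$)
$J{\left(c,a \right)} = 9 + a + c$ ($J{\left(c,a \right)} = \left(a + c\right) + 9 = 9 + a + c$)
$S{\left(M,q \right)} = \frac{13}{2} + \frac{M}{2}$ ($S{\left(M,q \right)} = \frac{M + \left(9 - \left(7 - 24\right) + M\right)}{4} = \frac{M + \left(9 + \left(-7 + 24\right) + M\right)}{4} = \frac{M + \left(9 + 17 + M\right)}{4} = \frac{M + \left(26 + M\right)}{4} = \frac{26 + 2 M}{4} = \frac{13}{2} + \frac{M}{2}$)
$\left(S{\left(535,268 \right)} + 59740\right) \left(A - 98423\right) = \left(\left(\frac{13}{2} + \frac{1}{2} \cdot 535\right) + 59740\right) \left(-457774 - 98423\right) = \left(\left(\frac{13}{2} + \frac{535}{2}\right) + 59740\right) \left(-556197\right) = \left(274 + 59740\right) \left(-556197\right) = 60014 \left(-556197\right) = -33379606758$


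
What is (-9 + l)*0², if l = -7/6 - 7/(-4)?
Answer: 0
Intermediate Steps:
l = 7/12 (l = -7*⅙ - 7*(-¼) = -7/6 + 7/4 = 7/12 ≈ 0.58333)
(-9 + l)*0² = (-9 + 7/12)*0² = -101/12*0 = 0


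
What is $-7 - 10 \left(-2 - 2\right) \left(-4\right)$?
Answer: $-167$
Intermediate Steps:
$-7 - 10 \left(-2 - 2\right) \left(-4\right) = -7 - 10 \left(\left(-4\right) \left(-4\right)\right) = -7 - 160 = -167$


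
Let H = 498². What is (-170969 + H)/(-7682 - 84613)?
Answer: -2201/2637 ≈ -0.83466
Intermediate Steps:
H = 248004
(-170969 + H)/(-7682 - 84613) = (-170969 + 248004)/(-7682 - 84613) = 77035/(-92295) = 77035*(-1/92295) = -2201/2637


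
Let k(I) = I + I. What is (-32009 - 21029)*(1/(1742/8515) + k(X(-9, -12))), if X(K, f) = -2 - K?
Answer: -67119589/67 ≈ -1.0018e+6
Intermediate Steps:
k(I) = 2*I
(-32009 - 21029)*(1/(1742/8515) + k(X(-9, -12))) = (-32009 - 21029)*(1/(1742/8515) + 2*(-2 - 1*(-9))) = -53038*(1/(1742*(1/8515)) + 2*(-2 + 9)) = -53038*(1/(134/655) + 2*7) = -53038*(655/134 + 14) = -53038*2531/134 = -67119589/67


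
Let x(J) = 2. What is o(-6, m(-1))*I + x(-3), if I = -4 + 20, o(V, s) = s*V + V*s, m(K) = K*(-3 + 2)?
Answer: -190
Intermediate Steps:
m(K) = -K (m(K) = K*(-1) = -K)
o(V, s) = 2*V*s (o(V, s) = V*s + V*s = 2*V*s)
I = 16
o(-6, m(-1))*I + x(-3) = (2*(-6)*(-1*(-1)))*16 + 2 = (2*(-6)*1)*16 + 2 = -12*16 + 2 = -192 + 2 = -190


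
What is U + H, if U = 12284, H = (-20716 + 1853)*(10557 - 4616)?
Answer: -112052799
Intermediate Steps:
H = -112065083 (H = -18863*5941 = -112065083)
U + H = 12284 - 112065083 = -112052799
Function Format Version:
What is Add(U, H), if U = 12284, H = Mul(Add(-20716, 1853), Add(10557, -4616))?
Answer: -112052799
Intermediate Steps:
H = -112065083 (H = Mul(-18863, 5941) = -112065083)
Add(U, H) = Add(12284, -112065083) = -112052799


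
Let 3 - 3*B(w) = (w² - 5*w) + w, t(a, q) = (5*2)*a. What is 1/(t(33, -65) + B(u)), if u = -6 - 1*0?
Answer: 1/311 ≈ 0.0032154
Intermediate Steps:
u = -6 (u = -6 + 0 = -6)
t(a, q) = 10*a
B(w) = 1 - w²/3 + 4*w/3 (B(w) = 1 - ((w² - 5*w) + w)/3 = 1 - (w² - 4*w)/3 = 1 + (-w²/3 + 4*w/3) = 1 - w²/3 + 4*w/3)
1/(t(33, -65) + B(u)) = 1/(10*33 + (1 - ⅓*(-6)² + (4/3)*(-6))) = 1/(330 + (1 - ⅓*36 - 8)) = 1/(330 + (1 - 12 - 8)) = 1/(330 - 19) = 1/311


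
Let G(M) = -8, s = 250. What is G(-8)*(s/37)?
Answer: -2000/37 ≈ -54.054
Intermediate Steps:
G(-8)*(s/37) = -2000/37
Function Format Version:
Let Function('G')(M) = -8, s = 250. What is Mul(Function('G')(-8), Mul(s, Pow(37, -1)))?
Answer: Rational(-2000, 37) ≈ -54.054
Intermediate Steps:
Mul(Function('G')(-8), Mul(s, Pow(37, -1))) = Mul(-8, Mul(250, Pow(37, -1))) = Mul(-8, Mul(250, Rational(1, 37))) = Mul(-8, Rational(250, 37)) = Rational(-2000, 37)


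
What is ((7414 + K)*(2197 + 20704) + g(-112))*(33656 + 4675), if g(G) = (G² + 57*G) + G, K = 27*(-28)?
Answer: 5844745607886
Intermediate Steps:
K = -756
g(G) = G² + 58*G
((7414 + K)*(2197 + 20704) + g(-112))*(33656 + 4675) = ((7414 - 756)*(2197 + 20704) - 112*(58 - 112))*(33656 + 4675) = (6658*22901 - 112*(-54))*38331 = (152474858 + 6048)*38331 = 152480906*38331 = 5844745607886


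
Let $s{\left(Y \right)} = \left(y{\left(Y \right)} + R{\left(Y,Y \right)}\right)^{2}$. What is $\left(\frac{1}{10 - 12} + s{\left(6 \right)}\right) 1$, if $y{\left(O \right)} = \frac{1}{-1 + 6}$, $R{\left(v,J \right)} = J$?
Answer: $\frac{1897}{50} \approx 37.94$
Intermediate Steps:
$y{\left(O \right)} = \frac{1}{5}$
$s{\left(Y \right)} = \left(\frac{1}{5} + Y\right)^{2}$
$\left(\frac{1}{10 - 12} + s{\left(6 \right)}\right) 1 = \left(\frac{1}{10 - 12} + \frac{\left(1 + 5 \cdot 6\right)^{2}}{25}\right) 1 = \left(\frac{1}{-2} + \frac{\left(1 + 30\right)^{2}}{25}\right) 1 = \left(- \frac{1}{2} + \frac{31^{2}}{25}\right) 1 = \left(- \frac{1}{2} + \frac{1}{25} \cdot 961\right) 1 = \left(- \frac{1}{2} + \frac{961}{25}\right) 1 = \frac{1897}{50} \cdot 1 = \frac{1897}{50}$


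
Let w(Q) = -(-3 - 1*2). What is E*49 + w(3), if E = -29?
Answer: -1416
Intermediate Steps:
w(Q) = 5 (w(Q) = -(-3 - 2) = -1*(-5) = 5)
E*49 + w(3) = -29*49 + 5 = -1421 + 5 = -1416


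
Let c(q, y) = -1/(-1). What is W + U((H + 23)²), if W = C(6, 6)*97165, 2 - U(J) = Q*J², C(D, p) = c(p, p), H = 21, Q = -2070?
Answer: 7758655887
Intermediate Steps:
c(q, y) = 1 (c(q, y) = -1*(-1) = 1)
C(D, p) = 1
U(J) = 2 + 2070*J² (U(J) = 2 - (-2070)*J² = 2 + 2070*J²)
W = 97165 (W = 1*97165 = 97165)
W + U((H + 23)²) = 97165 + (2 + 2070*((21 + 23)²)²) = 97165 + (2 + 2070*(44²)²) = 97165 + (2 + 2070*1936²) = 97165 + (2 + 2070*3748096) = 97165 + (2 + 7758558720) = 97165 + 7758558722 = 7758655887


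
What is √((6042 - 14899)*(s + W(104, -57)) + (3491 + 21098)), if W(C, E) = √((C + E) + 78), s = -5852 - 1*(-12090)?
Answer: √(-55225377 - 44285*√5) ≈ 7438.0*I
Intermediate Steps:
s = 6238 (s = -5852 + 12090 = 6238)
W(C, E) = √(78 + C + E)
√((6042 - 14899)*(s + W(104, -57)) + (3491 + 21098)) = √((6042 - 14899)*(6238 + √(78 + 104 - 57)) + (3491 + 21098)) = √(-8857*(6238 + √125) + 24589) = √(-8857*(6238 + 5*√5) + 24589) = √((-55249966 - 44285*√5) + 24589) = √(-55225377 - 44285*√5)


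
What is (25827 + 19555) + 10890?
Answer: 56272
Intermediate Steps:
(25827 + 19555) + 10890 = 45382 + 10890 = 56272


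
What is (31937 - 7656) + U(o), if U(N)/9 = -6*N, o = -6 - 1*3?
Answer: 24767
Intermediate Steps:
o = -9 (o = -6 - 3 = -9)
U(N) = -54*N (U(N) = 9*(-6*N) = -54*N)
(31937 - 7656) + U(o) = (31937 - 7656) - 54*(-9) = 24281 + 486 = 24767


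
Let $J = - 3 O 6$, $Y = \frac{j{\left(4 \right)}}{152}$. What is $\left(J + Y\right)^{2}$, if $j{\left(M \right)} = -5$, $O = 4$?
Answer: $\frac{119880601}{23104} \approx 5188.7$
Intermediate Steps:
$Y = - \frac{5}{152} \approx -0.032895$
$J = -72$ ($J = \left(-3\right) 4 \cdot 6 = \left(-12\right) 6 = -72$)
$\left(J + Y\right)^{2} = \left(-72 - \frac{5}{152}\right)^{2} = \left(- \frac{10949}{152}\right)^{2} = \frac{119880601}{23104}$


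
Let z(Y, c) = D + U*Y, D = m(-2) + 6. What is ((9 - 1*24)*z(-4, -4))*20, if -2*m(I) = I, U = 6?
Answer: 5100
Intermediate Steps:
m(I) = -I/2
D = 7 (D = -½*(-2) + 6 = 1 + 6 = 7)
z(Y, c) = 7 + 6*Y
((9 - 1*24)*z(-4, -4))*20 = ((9 - 1*24)*(7 + 6*(-4)))*20 = ((9 - 24)*(7 - 24))*20 = -15*(-17)*20 = 255*20 = 5100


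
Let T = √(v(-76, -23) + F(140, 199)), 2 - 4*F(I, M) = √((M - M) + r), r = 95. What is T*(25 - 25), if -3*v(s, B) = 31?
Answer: 0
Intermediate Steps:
v(s, B) = -31/3 (v(s, B) = -⅓*31 = -31/3)
F(I, M) = ½ - √95/4 (F(I, M) = ½ - √((M - M) + 95)/4 = ½ - √(0 + 95)/4 = ½ - √95/4)
T = √(-59/6 - √95/4) (T = √(-31/3 + (½ - √95/4)) = √(-59/6 - √95/4) ≈ 3.5029*I)
T*(25 - 25) = (√(-354 - 9*√95)/6)*(25 - 25) = (√(-354 - 9*√95)/6)*0 = 0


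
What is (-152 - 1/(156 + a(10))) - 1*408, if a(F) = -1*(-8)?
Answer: -91841/164 ≈ -560.01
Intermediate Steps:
a(F) = 8
(-152 - 1/(156 + a(10))) - 1*408 = (-152 - 1/(156 + 8)) - 1*408 = (-152 - 1/164) - 408 = -24929/164 - 408 = -91841/164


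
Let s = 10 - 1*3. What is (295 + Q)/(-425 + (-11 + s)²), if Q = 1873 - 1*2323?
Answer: 155/409 ≈ 0.37897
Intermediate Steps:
Q = -450 (Q = 1873 - 2323 = -450)
s = 7 (s = 10 - 3 = 7)
(295 + Q)/(-425 + (-11 + s)²) = (295 - 450)/(-425 + (-11 + 7)²) = -155/(-425 + (-4)²) = -155/(-425 + 16) = -155/(-409) = -155*(-1/409) = 155/409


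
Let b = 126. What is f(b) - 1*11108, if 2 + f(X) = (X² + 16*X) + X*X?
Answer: 22658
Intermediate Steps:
f(X) = -2 + 2*X² + 16*X (f(X) = -2 + ((X² + 16*X) + X*X) = -2 + ((X² + 16*X) + X²) = -2 + (2*X² + 16*X) = -2 + 2*X² + 16*X)
f(b) - 1*11108 = (-2 + 2*126² + 16*126) - 1*11108 = (-2 + 2*15876 + 2016) - 11108 = (-2 + 31752 + 2016) - 11108 = 33766 - 11108 = 22658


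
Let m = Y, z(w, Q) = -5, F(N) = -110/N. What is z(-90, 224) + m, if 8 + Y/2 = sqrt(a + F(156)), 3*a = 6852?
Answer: -21 + sqrt(13891566)/39 ≈ 74.568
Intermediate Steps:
a = 2284 (a = (1/3)*6852 = 2284)
Y = -16 + sqrt(13891566)/39 (Y = -16 + 2*sqrt(2284 - 110/156) = -16 + 2*sqrt(2284 - 110*1/156) = -16 + 2*sqrt(2284 - 55/78) = -16 + 2*sqrt(178097/78) = -16 + 2*(sqrt(13891566)/78) = -16 + sqrt(13891566)/39 ≈ 79.568)
m = -16 + sqrt(13891566)/39 ≈ 79.568
z(-90, 224) + m = -5 + (-16 + sqrt(13891566)/39) = -21 + sqrt(13891566)/39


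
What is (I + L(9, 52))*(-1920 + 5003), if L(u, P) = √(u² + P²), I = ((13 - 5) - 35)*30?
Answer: -2497230 + 3083*√2785 ≈ -2.3345e+6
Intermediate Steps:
I = -810 (I = (8 - 35)*30 = -27*30 = -810)
L(u, P) = √(P² + u²)
(I + L(9, 52))*(-1920 + 5003) = (-810 + √(52² + 9²))*(-1920 + 5003) = (-810 + √(2704 + 81))*3083 = (-810 + √2785)*3083 = -2497230 + 3083*√2785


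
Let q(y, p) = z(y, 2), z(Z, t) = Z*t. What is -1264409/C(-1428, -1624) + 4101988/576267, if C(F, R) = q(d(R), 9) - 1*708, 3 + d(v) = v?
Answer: 744889257659/2283169854 ≈ 326.25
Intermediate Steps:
d(v) = -3 + v
q(y, p) = 2*y (q(y, p) = y*2 = 2*y)
C(F, R) = -714 + 2*R (C(F, R) = 2*(-3 + R) - 1*708 = (-6 + 2*R) - 708 = -714 + 2*R)
-1264409/C(-1428, -1624) + 4101988/576267 = -1264409/(-714 + 2*(-1624)) + 4101988/576267 = -1264409/(-714 - 3248) + 4101988*(1/576267) = -1264409/(-3962) + 4101988/576267 = -1264409*(-1/3962) + 4101988/576267 = 1264409/3962 + 4101988/576267 = 744889257659/2283169854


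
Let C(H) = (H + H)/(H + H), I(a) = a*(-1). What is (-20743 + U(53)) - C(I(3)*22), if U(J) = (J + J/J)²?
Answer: -17828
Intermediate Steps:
I(a) = -a
U(J) = (1 + J)² (U(J) = (J + 1)² = (1 + J)²)
C(H) = 1 (C(H) = (2*H)/((2*H)) = (2*H)*(1/(2*H)) = 1)
(-20743 + U(53)) - C(I(3)*22) = (-20743 + (1 + 53)²) - 1*1 = (-20743 + 54²) - 1 = (-20743 + 2916) - 1 = -17827 - 1 = -17828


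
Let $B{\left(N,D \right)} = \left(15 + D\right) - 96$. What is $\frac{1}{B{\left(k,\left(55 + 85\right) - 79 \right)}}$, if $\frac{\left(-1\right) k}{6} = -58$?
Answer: $- \frac{1}{20} \approx -0.05$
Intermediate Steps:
$k = 348$ ($k = \left(-6\right) \left(-58\right) = 348$)
$B{\left(N,D \right)} = -81 + D$
$\frac{1}{B{\left(k,\left(55 + 85\right) - 79 \right)}} = \frac{1}{-81 + \left(\left(55 + 85\right) - 79\right)} = \frac{1}{-81 + \left(140 - 79\right)} = \frac{1}{-81 + 61} = \frac{1}{-20} = - \frac{1}{20}$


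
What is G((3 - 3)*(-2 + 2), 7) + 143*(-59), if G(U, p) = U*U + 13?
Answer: -8424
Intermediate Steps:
G(U, p) = 13 + U² (G(U, p) = U² + 13 = 13 + U²)
G((3 - 3)*(-2 + 2), 7) + 143*(-59) = (13 + ((3 - 3)*(-2 + 2))²) + 143*(-59) = (13 + (0*0)²) - 8437 = (13 + 0²) - 8437 = (13 + 0) - 8437 = 13 - 8437 = -8424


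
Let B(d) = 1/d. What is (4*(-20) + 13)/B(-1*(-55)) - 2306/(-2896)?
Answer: -5334727/1448 ≈ -3684.2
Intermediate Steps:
(4*(-20) + 13)/B(-1*(-55)) - 2306/(-2896) = (4*(-20) + 13)/(1/(-1*(-55))) - 2306/(-2896) = (-80 + 13)/(1/55) - 2306*(-1/2896) = -67/1/55 + 1153/1448 = -67*55 + 1153/1448 = -3685 + 1153/1448 = -5334727/1448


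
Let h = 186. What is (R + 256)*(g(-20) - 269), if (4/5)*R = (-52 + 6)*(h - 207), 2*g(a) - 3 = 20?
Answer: -1507405/4 ≈ -3.7685e+5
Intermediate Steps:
g(a) = 23/2 (g(a) = 3/2 + (½)*20 = 3/2 + 10 = 23/2)
R = 2415/2 (R = 5*((-52 + 6)*(186 - 207))/4 = 5*(-46*(-21))/4 = (5/4)*966 = 2415/2 ≈ 1207.5)
(R + 256)*(g(-20) - 269) = (2415/2 + 256)*(23/2 - 269) = (2927/2)*(-515/2) = -1507405/4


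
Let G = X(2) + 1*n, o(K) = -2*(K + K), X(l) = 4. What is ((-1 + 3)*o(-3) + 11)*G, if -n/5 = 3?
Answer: -385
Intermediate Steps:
n = -15 (n = -5*3 = -15)
o(K) = -4*K
G = -11 (G = 4 + 1*(-15) = 4 - 15 = -11)
((-1 + 3)*o(-3) + 11)*G = ((-1 + 3)*(-4*(-3)) + 11)*(-11) = (2*12 + 11)*(-11) = (24 + 11)*(-11) = 35*(-11) = -385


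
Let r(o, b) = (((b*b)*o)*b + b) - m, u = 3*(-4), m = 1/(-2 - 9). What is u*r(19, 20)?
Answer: -20066652/11 ≈ -1.8242e+6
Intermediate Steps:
m = -1/11 (m = 1/(-11) = -1/11 ≈ -0.090909)
u = -12
r(o, b) = 1/11 + b + o*b³ (r(o, b) = (((b*b)*o)*b + b) - 1*(-1/11) = ((b²*o)*b + b) + 1/11 = ((o*b²)*b + b) + 1/11 = (o*b³ + b) + 1/11 = (b + o*b³) + 1/11 = 1/11 + b + o*b³)
u*r(19, 20) = -12*(1/11 + 20 + 19*20³) = -12*(1/11 + 20 + 19*8000) = -12*(1/11 + 20 + 152000) = -12*1672221/11 = -20066652/11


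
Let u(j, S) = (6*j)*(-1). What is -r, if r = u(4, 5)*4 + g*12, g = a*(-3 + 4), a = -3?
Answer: 132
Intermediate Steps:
u(j, S) = -6*j
g = -3 (g = -3*(-3 + 4) = -3*1 = -3)
r = -132 (r = -6*4*4 - 3*12 = -24*4 - 36 = -96 - 36 = -132)
-r = -1*(-132) = 132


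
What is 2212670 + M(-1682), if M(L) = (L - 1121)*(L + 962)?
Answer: 4230830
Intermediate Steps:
M(L) = (-1121 + L)*(962 + L)
2212670 + M(-1682) = 2212670 + (-1078402 + (-1682)² - 159*(-1682)) = 2212670 + (-1078402 + 2829124 + 267438) = 2212670 + 2018160 = 4230830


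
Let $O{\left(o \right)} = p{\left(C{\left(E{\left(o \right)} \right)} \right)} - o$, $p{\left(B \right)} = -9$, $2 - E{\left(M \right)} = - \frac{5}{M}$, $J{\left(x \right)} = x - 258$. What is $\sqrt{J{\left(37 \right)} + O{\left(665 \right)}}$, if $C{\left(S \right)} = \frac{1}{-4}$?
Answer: $i \sqrt{895} \approx 29.917 i$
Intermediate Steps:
$J{\left(x \right)} = -258 + x$
$E{\left(M \right)} = 2 + \frac{5}{M}$ ($E{\left(M \right)} = 2 - - \frac{5}{M} = 2 + \frac{5}{M}$)
$C{\left(S \right)} = - \frac{1}{4}$
$O{\left(o \right)} = -9 - o$
$\sqrt{J{\left(37 \right)} + O{\left(665 \right)}} = \sqrt{\left(-258 + 37\right) - 674} = \sqrt{-221 - 674} = \sqrt{-895} = i \sqrt{895}$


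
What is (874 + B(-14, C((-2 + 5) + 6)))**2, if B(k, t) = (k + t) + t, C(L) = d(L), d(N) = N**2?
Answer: 1044484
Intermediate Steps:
C(L) = L**2
B(k, t) = k + 2*t
(874 + B(-14, C((-2 + 5) + 6)))**2 = (874 + (-14 + 2*((-2 + 5) + 6)**2))**2 = (874 + (-14 + 2*(3 + 6)**2))**2 = (874 + (-14 + 2*9**2))**2 = (874 + (-14 + 2*81))**2 = (874 + (-14 + 162))**2 = (874 + 148)**2 = 1022**2 = 1044484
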